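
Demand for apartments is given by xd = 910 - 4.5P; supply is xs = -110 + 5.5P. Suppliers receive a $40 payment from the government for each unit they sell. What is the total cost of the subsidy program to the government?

Government cost = $22000

Pre-subsidy: 910 - 4.5P = -110 + 5.5P gives P* = 102, x* = 451.
With the subsidy, sellers receive Ps = Pb + 40 for each unit, where Pb is the price buyers pay.
Supply in terms of Pb becomes xs = -110 + 5.5(Pb + 40) = 110 + 5.5Pb. Setting this equal to demand: 910 - 4.5Pb = 110 + 5.5Pb, so Pb = 80.
Sellers receive Ps = 80 + 40 = 120; x' = 910 − 4.5·80 = 550.
Government outlay = subsidy × quantity = 40 × 550 = 22000.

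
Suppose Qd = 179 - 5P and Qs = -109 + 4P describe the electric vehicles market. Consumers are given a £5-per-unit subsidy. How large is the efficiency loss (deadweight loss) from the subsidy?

Deadweight loss = 250/9

Pre-subsidy: 179 - 5P = -109 + 4P gives P* = 32, Q* = 19.
With the rebate, buyers effectively pay Pb = Ps − 5, where Ps is the price sellers receive.
Demand in terms of Ps becomes Qd = 179 − 5(Ps − 5) = 204 - 5Ps. Setting this equal to supply: 204 - 5Ps = -109 + 4Ps, so Ps = 313/9.
Buyers pay Pb = 313/9 − 5 = 268/9; Q' = -109 + 4·(313/9) = 271/9.
The subsidy expands output by 271/9 − 19 = 100/9 past the efficient level; on those units the gap between marginal cost and willingness to pay runs from 0 up to 5.
DWL = ½ × 5 × 100/9 = 250/9.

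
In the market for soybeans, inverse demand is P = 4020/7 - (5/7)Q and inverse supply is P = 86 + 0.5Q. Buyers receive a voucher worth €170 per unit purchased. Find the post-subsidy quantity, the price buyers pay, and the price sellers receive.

Pre-subsidy: 4020/7 - (5/7)Q = 86 + 0.5Q gives Q* = 6836/17 and P* = 4880/17.
With the rebate, buyers effectively pay Pb = Ps − 170, where Ps is the price sellers receive.
On the curves, Pb = 4020/7 - (5/7)Q and Ps = 86 + 0.5Q; the wedge Ps − Pb = 170 gives 86 + 0.5Q − (4020/7 - (5/7)Q) = 170, so Q' = 9216/17.
Then Pb = 4020/7 − (5/7)·(9216/17) = 3180/17 and Ps = 86 + 0.5·(9216/17) = 6070/17.

Q' = 9216/17; buyers pay 3180/17; sellers receive 6070/17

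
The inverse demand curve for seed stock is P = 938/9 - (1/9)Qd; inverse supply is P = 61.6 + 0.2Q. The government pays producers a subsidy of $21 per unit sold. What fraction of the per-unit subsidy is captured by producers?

Pre-subsidy: 938/9 - (1/9)Q = 61.6 + 0.2Q gives Q* = 137 and P* = 89.
With the subsidy, sellers receive Ps = Pb + 21 for each unit, where Pb is the price buyers pay.
On the curves, Pb = 938/9 - (1/9)Q and Ps = 61.6 + 0.2Q; the wedge Ps − Pb = 21 gives 61.6 + 0.2Q − (938/9 - (1/9)Q) = 21, so Q' = 204.5.
Then Pb = 938/9 − (1/9)·204.5 = 81.5 and Ps = 61.6 + 0.2·204.5 = 102.5.
Buyers' price falls by P* − Pb = 89 − 81.5 = 7.5; sellers' price rises by Ps − P* = 102.5 − 89 = 13.5.
So producers capture 13.5/21 = 9/14 of each unit of subsidy.

Producer share = 9/14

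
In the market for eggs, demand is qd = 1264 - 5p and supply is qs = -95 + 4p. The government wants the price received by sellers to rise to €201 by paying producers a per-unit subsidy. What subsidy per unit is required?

Required subsidy s = €90 per unit

At a seller price of 201, quantity supplied is -95 + 4·201 = 709.
Buyers absorb 709 only when they pay pb with 1264 − 5·pb = 709, i.e. pb = 111.
s = ps − pb = 201 − 111 = 90.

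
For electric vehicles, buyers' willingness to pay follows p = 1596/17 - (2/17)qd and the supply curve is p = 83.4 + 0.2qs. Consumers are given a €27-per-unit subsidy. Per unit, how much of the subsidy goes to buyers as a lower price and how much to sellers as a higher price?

Buyers gain €10 per unit; sellers gain €17 per unit

Pre-subsidy: 1596/17 - (2/17)q = 83.4 + 0.2q gives q* = 33 and p* = 90.
With the rebate, buyers effectively pay pb = ps − 27, where ps is the price sellers receive.
On the curves, pb = 1596/17 - (2/17)q and ps = 83.4 + 0.2q; the wedge ps − pb = 27 gives 83.4 + 0.2q − (1596/17 - (2/17)q) = 27, so q' = 118.
Then pb = 1596/17 − (2/17)·118 = 80 and ps = 83.4 + 0.2·118 = 107.
Buyers' price falls by p* − pb = 90 − 80 = 10; sellers' price rises by ps − p* = 107 − 90 = 17.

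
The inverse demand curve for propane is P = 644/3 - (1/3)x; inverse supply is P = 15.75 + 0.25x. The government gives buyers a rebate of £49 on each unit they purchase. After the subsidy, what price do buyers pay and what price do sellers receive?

Buyers pay £73; sellers receive £122

Pre-subsidy: 644/3 - (1/3)x = 15.75 + 0.25x gives x* = 341 and P* = 101.
With the rebate, buyers effectively pay Pb = Ps − 49, where Ps is the price sellers receive.
On the curves, Pb = 644/3 - (1/3)x and Ps = 15.75 + 0.25x; the wedge Ps − Pb = 49 gives 15.75 + 0.25x − (644/3 - (1/3)x) = 49, so x' = 425.
Then Pb = 644/3 − (1/3)·425 = 73 and Ps = 15.75 + 0.25·425 = 122.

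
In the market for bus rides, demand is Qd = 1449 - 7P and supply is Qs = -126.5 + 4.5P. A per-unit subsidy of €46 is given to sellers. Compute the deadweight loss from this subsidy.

Deadweight loss = €2898

Pre-subsidy: 1449 - 7P = -126.5 + 4.5P gives P* = 137, Q* = 490.
With the subsidy, sellers receive Ps = Pb + 46 for each unit, where Pb is the price buyers pay.
Supply in terms of Pb becomes Qs = -126.5 + 4.5(Pb + 46) = 80.5 + 4.5Pb. Setting this equal to demand: 1449 - 7Pb = 80.5 + 4.5Pb, so Pb = 119.
Sellers receive Ps = 119 + 46 = 165; Q' = 1449 − 7·119 = 616.
The subsidy expands output by 616 − 490 = 126 past the efficient level; on those units the gap between marginal cost and willingness to pay runs from 0 up to 46.
DWL = ½ × 46 × 126 = 2898.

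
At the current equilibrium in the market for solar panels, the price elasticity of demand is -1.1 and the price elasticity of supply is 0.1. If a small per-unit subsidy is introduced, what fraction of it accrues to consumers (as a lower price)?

For a small subsidy around the equilibrium, the benefit split depends on the relative slopes, which at a point are proportional to the elasticities.
Buyer share = εs/(εs + |εd|) = 0.1/(0.1 + 1.1) = 1/12; seller share = |εd|/(εs + |εd|) = 11/12.

Consumer share = 1/12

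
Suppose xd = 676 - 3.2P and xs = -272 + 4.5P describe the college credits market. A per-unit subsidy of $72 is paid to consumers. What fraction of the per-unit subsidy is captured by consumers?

Pre-subsidy: 676 - 3.2P = -272 + 4.5P gives P* = 9480/77, x* = 21716/77.
With the rebate, buyers effectively pay Pb = Ps − 72, where Ps is the price sellers receive.
Demand in terms of Ps becomes xd = 676 − 3.2(Ps − 72) = 906.4 - 3.2Ps. Setting this equal to supply: 906.4 - 3.2Ps = -272 + 4.5Ps, so Ps = 11784/77.
Buyers pay Pb = 11784/77 − 72 = 6240/77; x' = -272 + 4.5·(11784/77) = 32084/77.
Buyers' price falls by P* − Pb = 9480/77 − 6240/77 = 3240/77; sellers' price rises by Ps − P* = 11784/77 − 9480/77 = 2304/77.
So consumers capture (3240/77)/72 = 45/77 of each unit of subsidy.

Consumer share = 45/77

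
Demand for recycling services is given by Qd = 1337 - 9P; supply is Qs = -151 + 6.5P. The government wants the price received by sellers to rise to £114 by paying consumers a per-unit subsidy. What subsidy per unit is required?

Required subsidy s = £31 per unit

At a seller price of 114, quantity supplied is -151 + 6.5·114 = 590.
Buyers absorb 590 only when they pay Pb with 1337 − 9·Pb = 590, i.e. Pb = 83.
s = Ps − Pb = 114 − 83 = 31.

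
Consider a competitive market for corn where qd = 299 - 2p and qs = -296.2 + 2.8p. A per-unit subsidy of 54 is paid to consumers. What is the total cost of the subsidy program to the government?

Government cost = 6156

Pre-subsidy: 299 - 2p = -296.2 + 2.8p gives p* = 124, q* = 51.
With the rebate, buyers effectively pay pb = ps − 54, where ps is the price sellers receive.
Demand in terms of ps becomes qd = 299 − 2(ps − 54) = 407 - 2ps. Setting this equal to supply: 407 - 2ps = -296.2 + 2.8ps, so ps = 146.5.
Buyers pay pb = 146.5 − 54 = 92.5; q' = -296.2 + 2.8·146.5 = 114.
Government outlay = subsidy × quantity = 54 × 114 = 6156.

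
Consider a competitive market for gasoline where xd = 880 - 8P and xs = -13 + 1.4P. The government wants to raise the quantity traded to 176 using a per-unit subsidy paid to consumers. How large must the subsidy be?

At x = 176, invert demand for the buyer price: Pb = (880 − 176)/8 = 88; invert supply for the seller price: Ps = (176 − (-13))/1.4 = 135.
The subsidy must fill the gap: s = Ps − Pb = 135 − 88 = 47.

Required subsidy s = 47 per unit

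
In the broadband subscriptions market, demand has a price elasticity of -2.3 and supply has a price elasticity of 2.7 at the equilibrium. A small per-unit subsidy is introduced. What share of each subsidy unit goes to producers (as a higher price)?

Producer share = 0.46

For a small subsidy around the equilibrium, the benefit split depends on the relative slopes, which at a point are proportional to the elasticities.
Buyer share = εs/(εs + |εd|) = 2.7/(2.7 + 2.3) = 0.54; seller share = |εd|/(εs + |εd|) = 0.46.
So producers capture 0.46 of the subsidy.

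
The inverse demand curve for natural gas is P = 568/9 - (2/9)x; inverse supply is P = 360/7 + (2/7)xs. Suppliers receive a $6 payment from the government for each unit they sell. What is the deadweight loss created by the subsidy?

Deadweight loss = $35.4375

Pre-subsidy: 568/9 - (2/9)x = 360/7 + (2/7)x gives x* = 23 and P* = 58.
With the subsidy, sellers receive Ps = Pb + 6 for each unit, where Pb is the price buyers pay.
On the curves, Pb = 568/9 - (2/9)x and Ps = 360/7 + (2/7)x; the wedge Ps − Pb = 6 gives 360/7 + (2/7)x − (568/9 - (2/9)x) = 6, so x' = 34.8125.
Then Pb = 568/9 − (2/9)·34.8125 = 55.375 and Ps = 360/7 + (2/7)·34.8125 = 61.375.
The subsidy expands output by 34.8125 − 23 = 11.8125 past the efficient level; on those units the gap between marginal cost and willingness to pay runs from 0 up to 6.
DWL = ½ × 6 × 11.8125 = 35.4375.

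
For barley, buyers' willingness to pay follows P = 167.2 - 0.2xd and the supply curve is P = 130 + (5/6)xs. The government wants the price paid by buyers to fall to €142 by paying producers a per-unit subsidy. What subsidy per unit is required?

Required subsidy s = €93 per unit

At a buyer price of 142, quantity demanded is 836 − 5·142 = 126.
Sellers supply 126 only when they receive Ps = 130 + (5/6)·126 = 235.
s = Ps − Pb = 235 − 142 = 93.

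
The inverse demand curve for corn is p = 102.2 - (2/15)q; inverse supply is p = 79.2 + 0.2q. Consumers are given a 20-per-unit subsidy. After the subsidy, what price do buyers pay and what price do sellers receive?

Buyers pay 85; sellers receive 105

Pre-subsidy: 102.2 - (2/15)q = 79.2 + 0.2q gives q* = 69 and p* = 93.
With the rebate, buyers effectively pay pb = ps − 20, where ps is the price sellers receive.
On the curves, pb = 102.2 - (2/15)q and ps = 79.2 + 0.2q; the wedge ps − pb = 20 gives 79.2 + 0.2q − (102.2 - (2/15)q) = 20, so q' = 129.
Then pb = 102.2 − (2/15)·129 = 85 and ps = 79.2 + 0.2·129 = 105.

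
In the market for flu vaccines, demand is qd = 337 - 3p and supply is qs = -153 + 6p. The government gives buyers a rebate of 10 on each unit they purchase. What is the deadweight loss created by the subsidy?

Pre-subsidy: 337 - 3p = -153 + 6p gives p* = 490/9, q* = 521/3.
With the rebate, buyers effectively pay pb = ps − 10, where ps is the price sellers receive.
Demand in terms of ps becomes qd = 337 − 3(ps − 10) = 367 - 3ps. Setting this equal to supply: 367 - 3ps = -153 + 6ps, so ps = 520/9.
Buyers pay pb = 520/9 − 10 = 430/9; q' = -153 + 6·(520/9) = 581/3.
The subsidy expands output by 581/3 − 521/3 = 20 past the efficient level; on those units the gap between marginal cost and willingness to pay runs from 0 up to 10.
DWL = ½ × 10 × 20 = 100.

Deadweight loss = 100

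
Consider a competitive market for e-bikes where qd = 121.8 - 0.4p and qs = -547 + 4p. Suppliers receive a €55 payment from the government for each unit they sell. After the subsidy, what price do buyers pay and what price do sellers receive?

Buyers pay €102; sellers receive €157

Pre-subsidy: 121.8 - 0.4p = -547 + 4p gives p* = 152, q* = 61.
With the subsidy, sellers receive ps = pb + 55 for each unit, where pb is the price buyers pay.
Supply in terms of pb becomes qs = -547 + 4(pb + 55) = -327 + 4pb. Setting this equal to demand: 121.8 - 0.4pb = -327 + 4pb, so pb = 102.
Sellers receive ps = 102 + 55 = 157; q' = 121.8 − 0.4·102 = 81.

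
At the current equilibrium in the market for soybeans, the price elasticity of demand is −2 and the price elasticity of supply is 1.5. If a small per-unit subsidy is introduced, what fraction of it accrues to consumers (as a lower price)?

Consumer share = 3/7

For a small subsidy around the equilibrium, the benefit split depends on the relative slopes, which at a point are proportional to the elasticities.
Buyer share = εs/(εs + |εd|) = 1.5/(1.5 + 2) = 3/7; seller share = |εd|/(εs + |εd|) = 4/7.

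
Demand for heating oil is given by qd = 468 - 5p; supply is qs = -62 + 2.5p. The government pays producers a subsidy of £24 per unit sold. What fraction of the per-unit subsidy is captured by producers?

Pre-subsidy: 468 - 5p = -62 + 2.5p gives p* = 212/3, q* = 344/3.
With the subsidy, sellers receive ps = pb + 24 for each unit, where pb is the price buyers pay.
Supply in terms of pb becomes qs = -62 + 2.5(pb + 24) = -2 + 2.5pb. Setting this equal to demand: 468 - 5pb = -2 + 2.5pb, so pb = 188/3.
Sellers receive ps = 188/3 + 24 = 260/3; q' = 468 − 5·(188/3) = 464/3.
Buyers' price falls by p* − pb = 212/3 − 188/3 = 8; sellers' price rises by ps − p* = 260/3 − 212/3 = 16.
So producers capture 16/24 = 2/3 of each unit of subsidy.

Producer share = 2/3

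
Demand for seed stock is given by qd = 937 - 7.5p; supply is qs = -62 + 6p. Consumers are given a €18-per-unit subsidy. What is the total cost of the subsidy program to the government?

Government cost = €7956

Pre-subsidy: 937 - 7.5p = -62 + 6p gives p* = 74, q* = 382.
With the rebate, buyers effectively pay pb = ps − 18, where ps is the price sellers receive.
Demand in terms of ps becomes qd = 937 − 7.5(ps − 18) = 1072 - 7.5ps. Setting this equal to supply: 1072 - 7.5ps = -62 + 6ps, so ps = 84.
Buyers pay pb = 84 − 18 = 66; q' = -62 + 6·84 = 442.
Government outlay = subsidy × quantity = 18 × 442 = 7956.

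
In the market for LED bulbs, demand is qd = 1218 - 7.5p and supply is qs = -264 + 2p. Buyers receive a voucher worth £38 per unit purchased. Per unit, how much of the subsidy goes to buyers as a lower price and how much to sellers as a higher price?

Buyers gain £8 per unit; sellers gain £30 per unit

Pre-subsidy: 1218 - 7.5p = -264 + 2p gives p* = 156, q* = 48.
With the rebate, buyers effectively pay pb = ps − 38, where ps is the price sellers receive.
Demand in terms of ps becomes qd = 1218 − 7.5(ps − 38) = 1503 - 7.5ps. Setting this equal to supply: 1503 - 7.5ps = -264 + 2ps, so ps = 186.
Buyers pay pb = 186 − 38 = 148; q' = -264 + 2·186 = 108.
Buyers' price falls by p* − pb = 156 − 148 = 8; sellers' price rises by ps − p* = 186 − 156 = 30.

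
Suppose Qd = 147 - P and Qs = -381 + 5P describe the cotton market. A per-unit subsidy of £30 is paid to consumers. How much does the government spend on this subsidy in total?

Government cost = £2520

Pre-subsidy: 147 - P = -381 + 5P gives P* = 88, Q* = 59.
With the rebate, buyers effectively pay Pb = Ps − 30, where Ps is the price sellers receive.
Demand in terms of Ps becomes Qd = 147 − 1(Ps − 30) = 177 - Ps. Setting this equal to supply: 177 - Ps = -381 + 5Ps, so Ps = 93.
Buyers pay Pb = 93 − 30 = 63; Q' = -381 + 5·93 = 84.
Government outlay = subsidy × quantity = 30 × 84 = 2520.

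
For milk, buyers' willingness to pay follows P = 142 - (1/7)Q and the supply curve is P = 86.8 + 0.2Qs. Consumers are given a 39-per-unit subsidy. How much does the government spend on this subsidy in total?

Pre-subsidy: 142 - (1/7)Q = 86.8 + 0.2Q gives Q* = 161 and P* = 119.
With the rebate, buyers effectively pay Pb = Ps − 39, where Ps is the price sellers receive.
On the curves, Pb = 142 - (1/7)Q and Ps = 86.8 + 0.2Q; the wedge Ps − Pb = 39 gives 86.8 + 0.2Q − (142 - (1/7)Q) = 39, so Q' = 274.75.
Then Pb = 142 − (1/7)·274.75 = 102.75 and Ps = 86.8 + 0.2·274.75 = 141.75.
Government outlay = subsidy × quantity = 39 × 274.75 = 10715.25.

Government cost = 10715.25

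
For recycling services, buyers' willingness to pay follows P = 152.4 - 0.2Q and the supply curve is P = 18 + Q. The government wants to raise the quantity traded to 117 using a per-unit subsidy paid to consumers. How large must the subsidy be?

Required subsidy s = 6 per unit

At Q = 117, from the demand curve buyers pay Pb = 152.4 − 0.2·117 = 129; from the supply curve sellers need Ps = 18 + 1·117 = 135.
The subsidy must fill the gap: s = Ps − Pb = 135 − 129 = 6.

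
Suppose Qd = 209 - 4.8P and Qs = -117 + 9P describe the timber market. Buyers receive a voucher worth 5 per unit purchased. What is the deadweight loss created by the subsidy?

Deadweight loss = 900/23

Pre-subsidy: 209 - 4.8P = -117 + 9P gives P* = 1630/69, Q* = 2199/23.
With the rebate, buyers effectively pay Pb = Ps − 5, where Ps is the price sellers receive.
Demand in terms of Ps becomes Qd = 209 − 4.8(Ps − 5) = 233 - 4.8Ps. Setting this equal to supply: 233 - 4.8Ps = -117 + 9Ps, so Ps = 1750/69.
Buyers pay Pb = 1750/69 − 5 = 1405/69; Q' = -117 + 9·(1750/69) = 2559/23.
The subsidy expands output by 2559/23 − 2199/23 = 360/23 past the efficient level; on those units the gap between marginal cost and willingness to pay runs from 0 up to 5.
DWL = ½ × 5 × 360/23 = 900/23.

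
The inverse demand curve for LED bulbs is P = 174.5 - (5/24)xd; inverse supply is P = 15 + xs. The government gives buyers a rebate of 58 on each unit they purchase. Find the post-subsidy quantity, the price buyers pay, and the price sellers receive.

Pre-subsidy: 174.5 - (5/24)x = 15 + x gives x* = 132 and P* = 147.
With the rebate, buyers effectively pay Pb = Ps − 58, where Ps is the price sellers receive.
On the curves, Pb = 174.5 - (5/24)x and Ps = 15 + x; the wedge Ps − Pb = 58 gives 15 + x − (174.5 - (5/24)x) = 58, so x' = 180.
Then Pb = 174.5 − (5/24)·180 = 137 and Ps = 15 + 1·180 = 195.

x' = 180; buyers pay 137; sellers receive 195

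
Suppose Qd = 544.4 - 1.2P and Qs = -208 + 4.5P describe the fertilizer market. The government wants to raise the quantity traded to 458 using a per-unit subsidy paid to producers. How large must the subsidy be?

Required subsidy s = 76 per unit

At Q = 458, invert demand for the buyer price: Pb = (544.4 − 458)/1.2 = 72; invert supply for the seller price: Ps = (458 − (-208))/4.5 = 148.
The subsidy must fill the gap: s = Ps − Pb = 148 − 72 = 76.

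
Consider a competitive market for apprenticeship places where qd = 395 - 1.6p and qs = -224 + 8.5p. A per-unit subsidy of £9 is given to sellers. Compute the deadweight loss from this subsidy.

Deadweight loss = 5508/101

Pre-subsidy: 395 - 1.6p = -224 + 8.5p gives p* = 6190/101, q* = 29991/101.
With the subsidy, sellers receive ps = pb + 9 for each unit, where pb is the price buyers pay.
Supply in terms of pb becomes qs = -224 + 8.5(pb + 9) = -147.5 + 8.5pb. Setting this equal to demand: 395 - 1.6pb = -147.5 + 8.5pb, so pb = 5425/101.
Sellers receive ps = 5425/101 + 9 = 6334/101; q' = 395 − 1.6·(5425/101) = 31215/101.
The subsidy expands output by 31215/101 − 29991/101 = 1224/101 past the efficient level; on those units the gap between marginal cost and willingness to pay runs from 0 up to 9.
DWL = ½ × 9 × 1224/101 = 5508/101.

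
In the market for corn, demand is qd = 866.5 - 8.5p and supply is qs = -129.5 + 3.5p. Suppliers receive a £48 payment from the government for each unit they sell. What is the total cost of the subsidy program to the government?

Government cost = £13440

Pre-subsidy: 866.5 - 8.5p = -129.5 + 3.5p gives p* = 83, q* = 161.
With the subsidy, sellers receive ps = pb + 48 for each unit, where pb is the price buyers pay.
Supply in terms of pb becomes qs = -129.5 + 3.5(pb + 48) = 38.5 + 3.5pb. Setting this equal to demand: 866.5 - 8.5pb = 38.5 + 3.5pb, so pb = 69.
Sellers receive ps = 69 + 48 = 117; q' = 866.5 − 8.5·69 = 280.
Government outlay = subsidy × quantity = 48 × 280 = 13440.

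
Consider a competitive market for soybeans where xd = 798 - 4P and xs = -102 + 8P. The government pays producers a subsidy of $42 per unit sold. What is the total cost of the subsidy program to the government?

Government cost = $25620

Pre-subsidy: 798 - 4P = -102 + 8P gives P* = 75, x* = 498.
With the subsidy, sellers receive Ps = Pb + 42 for each unit, where Pb is the price buyers pay.
Supply in terms of Pb becomes xs = -102 + 8(Pb + 42) = 234 + 8Pb. Setting this equal to demand: 798 - 4Pb = 234 + 8Pb, so Pb = 47.
Sellers receive Ps = 47 + 42 = 89; x' = 798 − 4·47 = 610.
Government outlay = subsidy × quantity = 42 × 610 = 25620.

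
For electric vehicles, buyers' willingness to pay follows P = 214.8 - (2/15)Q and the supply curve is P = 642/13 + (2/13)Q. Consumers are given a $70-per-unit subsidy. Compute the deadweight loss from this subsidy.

Deadweight loss = $8531.25

Pre-subsidy: 214.8 - (2/15)Q = 642/13 + (2/13)Q gives Q* = 576 and P* = 138.
With the rebate, buyers effectively pay Pb = Ps − 70, where Ps is the price sellers receive.
On the curves, Pb = 214.8 - (2/15)Q and Ps = 642/13 + (2/13)Q; the wedge Ps − Pb = 70 gives 642/13 + (2/13)Q − (214.8 - (2/15)Q) = 70, so Q' = 819.75.
Then Pb = 214.8 − (2/15)·819.75 = 105.5 and Ps = 642/13 + (2/13)·819.75 = 175.5.
The subsidy expands output by 819.75 − 576 = 243.75 past the efficient level; on those units the gap between marginal cost and willingness to pay runs from 0 up to 70.
DWL = ½ × 70 × 243.75 = 8531.25.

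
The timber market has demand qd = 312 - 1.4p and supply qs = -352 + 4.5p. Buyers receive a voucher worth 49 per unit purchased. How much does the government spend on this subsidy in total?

Government cost = 597751/59

Pre-subsidy: 312 - 1.4p = -352 + 4.5p gives p* = 6640/59, q* = 9112/59.
With the rebate, buyers effectively pay pb = ps − 49, where ps is the price sellers receive.
Demand in terms of ps becomes qd = 312 − 1.4(ps − 49) = 380.6 - 1.4ps. Setting this equal to supply: 380.6 - 1.4ps = -352 + 4.5ps, so ps = 7326/59.
Buyers pay pb = 7326/59 − 49 = 4435/59; q' = -352 + 4.5·(7326/59) = 12199/59.
Government outlay = subsidy × quantity = 49 × 12199/59 = 597751/59.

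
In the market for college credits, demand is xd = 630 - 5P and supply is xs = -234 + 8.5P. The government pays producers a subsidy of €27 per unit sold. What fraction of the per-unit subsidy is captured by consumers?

Pre-subsidy: 630 - 5P = -234 + 8.5P gives P* = 64, x* = 310.
With the subsidy, sellers receive Ps = Pb + 27 for each unit, where Pb is the price buyers pay.
Supply in terms of Pb becomes xs = -234 + 8.5(Pb + 27) = -4.5 + 8.5Pb. Setting this equal to demand: 630 - 5Pb = -4.5 + 8.5Pb, so Pb = 47.
Sellers receive Ps = 47 + 27 = 74; x' = 630 − 5·47 = 395.
Buyers' price falls by P* − Pb = 64 − 47 = 17; sellers' price rises by Ps − P* = 74 − 64 = 10.
So consumers capture 17/27 = 17/27 of each unit of subsidy.

Consumer share = 17/27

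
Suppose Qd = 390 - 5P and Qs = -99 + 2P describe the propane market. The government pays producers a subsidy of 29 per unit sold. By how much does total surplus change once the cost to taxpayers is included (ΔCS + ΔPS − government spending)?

Net change in total surplus = -4205/7

Pre-subsidy: 390 - 5P = -99 + 2P gives P* = 489/7, Q* = 285/7.
With the subsidy, sellers receive Ps = Pb + 29 for each unit, where Pb is the price buyers pay.
Supply in terms of Pb becomes Qs = -99 + 2(Pb + 29) = -41 + 2Pb. Setting this equal to demand: 390 - 5Pb = -41 + 2Pb, so Pb = 431/7.
Sellers receive Ps = 431/7 + 29 = 634/7; Q' = 390 − 5·(431/7) = 575/7.
ΔCS = ½(285/7 + 575/7)(489/7 − 431/7) = 24940/49; ΔPS = ½(285/7 + 575/7)(634/7 − 489/7) = 62350/49.
Government spending = 29 × 575/7 = 16675/7.
Net change = 24940/49 + 62350/49 − 16675/7 = -4205/7. The loss equals the DWL triangle ½·29·290/7.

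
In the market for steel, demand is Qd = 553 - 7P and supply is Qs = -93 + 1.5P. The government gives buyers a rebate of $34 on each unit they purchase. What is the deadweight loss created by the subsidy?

Pre-subsidy: 553 - 7P = -93 + 1.5P gives P* = 76, Q* = 21.
With the rebate, buyers effectively pay Pb = Ps − 34, where Ps is the price sellers receive.
Demand in terms of Ps becomes Qd = 553 − 7(Ps − 34) = 791 - 7Ps. Setting this equal to supply: 791 - 7Ps = -93 + 1.5Ps, so Ps = 104.
Buyers pay Pb = 104 − 34 = 70; Q' = -93 + 1.5·104 = 63.
The subsidy expands output by 63 − 21 = 42 past the efficient level; on those units the gap between marginal cost and willingness to pay runs from 0 up to 34.
DWL = ½ × 34 × 42 = 714.

Deadweight loss = $714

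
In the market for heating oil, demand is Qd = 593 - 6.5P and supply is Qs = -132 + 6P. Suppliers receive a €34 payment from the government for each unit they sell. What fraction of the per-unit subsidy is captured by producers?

Producer share = 0.52

Pre-subsidy: 593 - 6.5P = -132 + 6P gives P* = 58, Q* = 216.
With the subsidy, sellers receive Ps = Pb + 34 for each unit, where Pb is the price buyers pay.
Supply in terms of Pb becomes Qs = -132 + 6(Pb + 34) = 72 + 6Pb. Setting this equal to demand: 593 - 6.5Pb = 72 + 6Pb, so Pb = 41.68.
Sellers receive Ps = 41.68 + 34 = 75.68; Q' = 593 − 6.5·41.68 = 322.08.
Buyers' price falls by P* − Pb = 58 − 41.68 = 16.32; sellers' price rises by Ps − P* = 75.68 − 58 = 17.68.
So producers capture 17.68/34 = 0.52 of each unit of subsidy.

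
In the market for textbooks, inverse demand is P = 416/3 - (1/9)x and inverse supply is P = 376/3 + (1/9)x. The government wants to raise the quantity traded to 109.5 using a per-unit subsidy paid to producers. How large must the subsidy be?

At x = 109.5, from the demand curve buyers pay Pb = 416/3 − (1/9)·109.5 = 126.5; from the supply curve sellers need Ps = 376/3 + (1/9)·109.5 = 137.5.
The subsidy must fill the gap: s = Ps − Pb = 137.5 − 126.5 = 11.

Required subsidy s = 11 per unit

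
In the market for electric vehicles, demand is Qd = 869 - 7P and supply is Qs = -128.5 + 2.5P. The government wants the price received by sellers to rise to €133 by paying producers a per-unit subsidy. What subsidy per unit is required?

At a seller price of 133, quantity supplied is -128.5 + 2.5·133 = 204.
Buyers absorb 204 only when they pay Pb with 869 − 7·Pb = 204, i.e. Pb = 95.
s = Ps − Pb = 133 − 95 = 38.

Required subsidy s = €38 per unit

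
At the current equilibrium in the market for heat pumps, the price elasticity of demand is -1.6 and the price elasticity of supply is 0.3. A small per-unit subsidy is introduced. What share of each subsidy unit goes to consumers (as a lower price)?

Consumer share = 3/19

For a small subsidy around the equilibrium, the benefit split depends on the relative slopes, which at a point are proportional to the elasticities.
Buyer share = εs/(εs + |εd|) = 0.3/(0.3 + 1.6) = 3/19; seller share = |εd|/(εs + |εd|) = 16/19.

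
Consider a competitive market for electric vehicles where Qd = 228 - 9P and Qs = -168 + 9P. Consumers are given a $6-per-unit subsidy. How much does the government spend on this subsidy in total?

Government cost = $342

Pre-subsidy: 228 - 9P = -168 + 9P gives P* = 22, Q* = 30.
With the rebate, buyers effectively pay Pb = Ps − 6, where Ps is the price sellers receive.
Demand in terms of Ps becomes Qd = 228 − 9(Ps − 6) = 282 - 9Ps. Setting this equal to supply: 282 - 9Ps = -168 + 9Ps, so Ps = 25.
Buyers pay Pb = 25 − 6 = 19; Q' = -168 + 9·25 = 57.
Government outlay = subsidy × quantity = 6 × 57 = 342.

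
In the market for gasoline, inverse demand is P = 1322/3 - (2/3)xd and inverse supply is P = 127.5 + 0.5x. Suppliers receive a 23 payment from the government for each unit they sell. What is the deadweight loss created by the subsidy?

Deadweight loss = 1587/7

Pre-subsidy: 1322/3 - (2/3)x = 127.5 + 0.5x gives x* = 1879/7 and P* = 1832/7.
With the subsidy, sellers receive Ps = Pb + 23 for each unit, where Pb is the price buyers pay.
On the curves, Pb = 1322/3 - (2/3)x and Ps = 127.5 + 0.5x; the wedge Ps − Pb = 23 gives 127.5 + 0.5x − (1322/3 - (2/3)x) = 23, so x' = 2017/7.
Then Pb = 1322/3 − (2/3)·(2017/7) = 1740/7 and Ps = 127.5 + 0.5·(2017/7) = 1901/7.
The subsidy expands output by 2017/7 − 1879/7 = 138/7 past the efficient level; on those units the gap between marginal cost and willingness to pay runs from 0 up to 23.
DWL = ½ × 23 × 138/7 = 1587/7.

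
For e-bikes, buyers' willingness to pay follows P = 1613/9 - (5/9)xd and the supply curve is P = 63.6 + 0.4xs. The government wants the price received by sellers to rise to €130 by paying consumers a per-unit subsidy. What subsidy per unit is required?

At a seller price of 130, quantity supplied is -159 + 2.5·130 = 166.
Buyers absorb 166 only when they pay Pb = 1613/9 − (5/9)·166 = 87.
s = Ps − Pb = 130 − 87 = 43.

Required subsidy s = €43 per unit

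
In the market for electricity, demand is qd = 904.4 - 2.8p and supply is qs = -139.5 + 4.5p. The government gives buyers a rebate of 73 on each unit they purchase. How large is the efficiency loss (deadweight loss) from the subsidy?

Pre-subsidy: 904.4 - 2.8p = -139.5 + 4.5p gives p* = 143, q* = 504.
With the rebate, buyers effectively pay pb = ps − 73, where ps is the price sellers receive.
Demand in terms of ps becomes qd = 904.4 − 2.8(ps − 73) = 1108.8 - 2.8ps. Setting this equal to supply: 1108.8 - 2.8ps = -139.5 + 4.5ps, so ps = 171.
Buyers pay pb = 171 − 73 = 98; q' = -139.5 + 4.5·171 = 630.
The subsidy expands output by 630 − 504 = 126 past the efficient level; on those units the gap between marginal cost and willingness to pay runs from 0 up to 73.
DWL = ½ × 73 × 126 = 4599.

Deadweight loss = 4599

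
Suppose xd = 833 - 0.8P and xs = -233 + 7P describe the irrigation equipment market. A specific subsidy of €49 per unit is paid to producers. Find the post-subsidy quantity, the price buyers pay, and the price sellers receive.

x' = 9865/13; buyers pay 1205/13; sellers receive 1842/13

Pre-subsidy: 833 - 0.8P = -233 + 7P gives P* = 410/3, x* = 2171/3.
With the subsidy, sellers receive Ps = Pb + 49 for each unit, where Pb is the price buyers pay.
Supply in terms of Pb becomes xs = -233 + 7(Pb + 49) = 110 + 7Pb. Setting this equal to demand: 833 - 0.8Pb = 110 + 7Pb, so Pb = 1205/13.
Sellers receive Ps = 1205/13 + 49 = 1842/13; x' = 833 − 0.8·(1205/13) = 9865/13.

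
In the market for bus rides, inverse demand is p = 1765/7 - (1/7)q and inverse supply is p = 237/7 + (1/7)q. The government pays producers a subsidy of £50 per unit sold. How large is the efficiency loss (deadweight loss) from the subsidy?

Deadweight loss = £4375

Pre-subsidy: 1765/7 - (1/7)q = 237/7 + (1/7)q gives q* = 764 and p* = 143.
With the subsidy, sellers receive ps = pb + 50 for each unit, where pb is the price buyers pay.
On the curves, pb = 1765/7 - (1/7)q and ps = 237/7 + (1/7)q; the wedge ps − pb = 50 gives 237/7 + (1/7)q − (1765/7 - (1/7)q) = 50, so q' = 939.
Then pb = 1765/7 − (1/7)·939 = 118 and ps = 237/7 + (1/7)·939 = 168.
The subsidy expands output by 939 − 764 = 175 past the efficient level; on those units the gap between marginal cost and willingness to pay runs from 0 up to 50.
DWL = ½ × 50 × 175 = 4375.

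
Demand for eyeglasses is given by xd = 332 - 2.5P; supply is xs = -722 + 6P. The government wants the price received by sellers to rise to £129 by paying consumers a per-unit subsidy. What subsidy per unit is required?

Required subsidy s = £17 per unit

At a seller price of 129, quantity supplied is -722 + 6·129 = 52.
Buyers absorb 52 only when they pay Pb with 332 − 2.5·Pb = 52, i.e. Pb = 112.
s = Ps − Pb = 129 − 112 = 17.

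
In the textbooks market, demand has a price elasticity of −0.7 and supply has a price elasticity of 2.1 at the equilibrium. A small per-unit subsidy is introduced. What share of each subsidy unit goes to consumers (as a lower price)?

Consumer share = 0.75

For a small subsidy around the equilibrium, the benefit split depends on the relative slopes, which at a point are proportional to the elasticities.
Buyer share = εs/(εs + |εd|) = 2.1/(2.1 + 0.7) = 0.75; seller share = |εd|/(εs + |εd|) = 0.25.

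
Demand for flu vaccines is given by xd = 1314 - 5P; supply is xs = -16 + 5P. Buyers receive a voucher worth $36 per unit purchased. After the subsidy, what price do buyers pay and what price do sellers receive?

Buyers pay $115; sellers receive $151

Pre-subsidy: 1314 - 5P = -16 + 5P gives P* = 133, x* = 649.
With the rebate, buyers effectively pay Pb = Ps − 36, where Ps is the price sellers receive.
Demand in terms of Ps becomes xd = 1314 − 5(Ps − 36) = 1494 - 5Ps. Setting this equal to supply: 1494 - 5Ps = -16 + 5Ps, so Ps = 151.
Buyers pay Pb = 151 − 36 = 115; x' = -16 + 5·151 = 739.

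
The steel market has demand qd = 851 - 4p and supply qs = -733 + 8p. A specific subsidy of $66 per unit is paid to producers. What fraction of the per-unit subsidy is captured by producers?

Pre-subsidy: 851 - 4p = -733 + 8p gives p* = 132, q* = 323.
With the subsidy, sellers receive ps = pb + 66 for each unit, where pb is the price buyers pay.
Supply in terms of pb becomes qs = -733 + 8(pb + 66) = -205 + 8pb. Setting this equal to demand: 851 - 4pb = -205 + 8pb, so pb = 88.
Sellers receive ps = 88 + 66 = 154; q' = 851 − 4·88 = 499.
Buyers' price falls by p* − pb = 132 − 88 = 44; sellers' price rises by ps − p* = 154 − 132 = 22.
So producers capture 22/66 = 1/3 of each unit of subsidy.

Producer share = 1/3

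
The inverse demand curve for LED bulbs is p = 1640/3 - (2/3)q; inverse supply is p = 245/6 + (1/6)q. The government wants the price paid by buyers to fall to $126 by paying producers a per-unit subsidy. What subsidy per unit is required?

At a buyer price of 126, quantity demanded is 820 − 1.5·126 = 631.
Sellers supply 631 only when they receive ps = 245/6 + (1/6)·631 = 146.
s = ps − pb = 146 − 126 = 20.

Required subsidy s = $20 per unit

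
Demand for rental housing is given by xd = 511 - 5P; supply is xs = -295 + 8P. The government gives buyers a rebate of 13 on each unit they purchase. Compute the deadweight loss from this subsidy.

Deadweight loss = 260

Pre-subsidy: 511 - 5P = -295 + 8P gives P* = 62, x* = 201.
With the rebate, buyers effectively pay Pb = Ps − 13, where Ps is the price sellers receive.
Demand in terms of Ps becomes xd = 511 − 5(Ps − 13) = 576 - 5Ps. Setting this equal to supply: 576 - 5Ps = -295 + 8Ps, so Ps = 67.
Buyers pay Pb = 67 − 13 = 54; x' = -295 + 8·67 = 241.
The subsidy expands output by 241 − 201 = 40 past the efficient level; on those units the gap between marginal cost and willingness to pay runs from 0 up to 13.
DWL = ½ × 13 × 40 = 260.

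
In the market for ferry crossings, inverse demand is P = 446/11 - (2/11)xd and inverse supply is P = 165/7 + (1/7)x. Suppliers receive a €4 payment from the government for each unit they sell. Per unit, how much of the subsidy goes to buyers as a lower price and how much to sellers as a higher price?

Pre-subsidy: 446/11 - (2/11)x = 165/7 + (1/7)x gives x* = 52.28 and P* = 31.04.
With the subsidy, sellers receive Ps = Pb + 4 for each unit, where Pb is the price buyers pay.
On the curves, Pb = 446/11 - (2/11)x and Ps = 165/7 + (1/7)x; the wedge Ps − Pb = 4 gives 165/7 + (1/7)x − (446/11 - (2/11)x) = 4, so x' = 64.6.
Then Pb = 446/11 − (2/11)·64.6 = 28.8 and Ps = 165/7 + (1/7)·64.6 = 32.8.
Buyers' price falls by P* − Pb = 31.04 − 28.8 = 2.24; sellers' price rises by Ps − P* = 32.8 − 31.04 = 1.76.

Buyers gain €2.24 per unit; sellers gain €1.76 per unit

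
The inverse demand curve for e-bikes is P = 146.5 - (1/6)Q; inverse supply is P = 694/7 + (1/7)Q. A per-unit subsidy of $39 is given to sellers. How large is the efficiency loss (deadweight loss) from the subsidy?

Pre-subsidy: 146.5 - (1/6)Q = 694/7 + (1/7)Q gives Q* = 153 and P* = 121.
With the subsidy, sellers receive Ps = Pb + 39 for each unit, where Pb is the price buyers pay.
On the curves, Pb = 146.5 - (1/6)Q and Ps = 694/7 + (1/7)Q; the wedge Ps − Pb = 39 gives 694/7 + (1/7)Q − (146.5 - (1/6)Q) = 39, so Q' = 279.
Then Pb = 146.5 − (1/6)·279 = 100 and Ps = 694/7 + (1/7)·279 = 139.
The subsidy expands output by 279 − 153 = 126 past the efficient level; on those units the gap between marginal cost and willingness to pay runs from 0 up to 39.
DWL = ½ × 39 × 126 = 2457.

Deadweight loss = $2457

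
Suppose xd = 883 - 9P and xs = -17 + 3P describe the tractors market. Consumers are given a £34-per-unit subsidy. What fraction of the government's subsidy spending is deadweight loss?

Pre-subsidy: 883 - 9P = -17 + 3P gives P* = 75, x* = 208.
With the rebate, buyers effectively pay Pb = Ps − 34, where Ps is the price sellers receive.
Demand in terms of Ps becomes xd = 883 − 9(Ps − 34) = 1189 - 9Ps. Setting this equal to supply: 1189 - 9Ps = -17 + 3Ps, so Ps = 100.5.
Buyers pay Pb = 100.5 − 34 = 66.5; x' = -17 + 3·100.5 = 284.5.
ΔCS = ½(208 + 284.5)(75 − 66.5) = 2093.125; ΔPS = ½(208 + 284.5)(100.5 − 75) = 6279.375.
Government spending = 34 × 284.5 = 9673.
DWL = ½ × 34 × (284.5 − 208) = 1300.5; fraction = 1300.5 / 9673 = 153/1138.

DWL / government spending = 153/1138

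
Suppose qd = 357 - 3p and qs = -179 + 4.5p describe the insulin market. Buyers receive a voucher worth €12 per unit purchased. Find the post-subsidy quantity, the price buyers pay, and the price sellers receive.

q' = 164.2; buyers pay 964/15; sellers receive 1144/15

Pre-subsidy: 357 - 3p = -179 + 4.5p gives p* = 1072/15, q* = 142.6.
With the rebate, buyers effectively pay pb = ps − 12, where ps is the price sellers receive.
Demand in terms of ps becomes qd = 357 − 3(ps − 12) = 393 - 3ps. Setting this equal to supply: 393 - 3ps = -179 + 4.5ps, so ps = 1144/15.
Buyers pay pb = 1144/15 − 12 = 964/15; q' = -179 + 4.5·(1144/15) = 164.2.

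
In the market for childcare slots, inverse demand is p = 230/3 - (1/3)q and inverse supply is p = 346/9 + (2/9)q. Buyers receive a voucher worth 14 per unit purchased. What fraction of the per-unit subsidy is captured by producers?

Pre-subsidy: 230/3 - (1/3)q = 346/9 + (2/9)q gives q* = 68.8 and p* = 806/15.
With the rebate, buyers effectively pay pb = ps − 14, where ps is the price sellers receive.
On the curves, pb = 230/3 - (1/3)q and ps = 346/9 + (2/9)q; the wedge ps − pb = 14 gives 346/9 + (2/9)q − (230/3 - (1/3)q) = 14, so q' = 94.
Then pb = 230/3 − (1/3)·94 = 136/3 and ps = 346/9 + (2/9)·94 = 178/3.
Buyers' price falls by p* − pb = 806/15 − 136/3 = 8.4; sellers' price rises by ps − p* = 178/3 − 806/15 = 5.6.
So producers capture 5.6/14 = 0.4 of each unit of subsidy.

Producer share = 0.4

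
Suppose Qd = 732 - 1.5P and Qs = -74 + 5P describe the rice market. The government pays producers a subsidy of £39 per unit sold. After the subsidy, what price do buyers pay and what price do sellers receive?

Pre-subsidy: 732 - 1.5P = -74 + 5P gives P* = 124, Q* = 546.
With the subsidy, sellers receive Ps = Pb + 39 for each unit, where Pb is the price buyers pay.
Supply in terms of Pb becomes Qs = -74 + 5(Pb + 39) = 121 + 5Pb. Setting this equal to demand: 732 - 1.5Pb = 121 + 5Pb, so Pb = 94.
Sellers receive Ps = 94 + 39 = 133; Q' = 732 − 1.5·94 = 591.

Buyers pay £94; sellers receive £133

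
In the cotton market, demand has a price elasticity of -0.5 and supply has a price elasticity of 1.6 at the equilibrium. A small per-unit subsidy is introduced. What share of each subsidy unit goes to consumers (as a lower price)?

Consumer share = 16/21

For a small subsidy around the equilibrium, the benefit split depends on the relative slopes, which at a point are proportional to the elasticities.
Buyer share = εs/(εs + |εd|) = 1.6/(1.6 + 0.5) = 16/21; seller share = |εd|/(εs + |εd|) = 5/21.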